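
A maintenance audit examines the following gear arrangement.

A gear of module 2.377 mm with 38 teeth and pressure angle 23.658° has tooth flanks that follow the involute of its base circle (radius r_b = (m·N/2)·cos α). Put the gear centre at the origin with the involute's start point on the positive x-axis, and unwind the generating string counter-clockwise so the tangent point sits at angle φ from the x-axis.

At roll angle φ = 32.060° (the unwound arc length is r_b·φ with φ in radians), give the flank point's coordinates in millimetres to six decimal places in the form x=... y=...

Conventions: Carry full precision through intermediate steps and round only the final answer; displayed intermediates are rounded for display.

x=47.345245 y=2.340993

recognized (one wheel, involute flank): single-mesh tooth geometry, m = 2.377, N = 38
pitch radius r_p = m·N/2 = 2.377·38/2 = 45.163000
base radius r_b = r_p·cos α = 45.163000·cos 23.658° = 41.367366
roll angle φ = 32.060° = 0.55955256 rad
x = r_b·(cos φ + φ·sin φ) = 47.345245
y = r_b·(sin φ − φ·cos φ) = 2.340993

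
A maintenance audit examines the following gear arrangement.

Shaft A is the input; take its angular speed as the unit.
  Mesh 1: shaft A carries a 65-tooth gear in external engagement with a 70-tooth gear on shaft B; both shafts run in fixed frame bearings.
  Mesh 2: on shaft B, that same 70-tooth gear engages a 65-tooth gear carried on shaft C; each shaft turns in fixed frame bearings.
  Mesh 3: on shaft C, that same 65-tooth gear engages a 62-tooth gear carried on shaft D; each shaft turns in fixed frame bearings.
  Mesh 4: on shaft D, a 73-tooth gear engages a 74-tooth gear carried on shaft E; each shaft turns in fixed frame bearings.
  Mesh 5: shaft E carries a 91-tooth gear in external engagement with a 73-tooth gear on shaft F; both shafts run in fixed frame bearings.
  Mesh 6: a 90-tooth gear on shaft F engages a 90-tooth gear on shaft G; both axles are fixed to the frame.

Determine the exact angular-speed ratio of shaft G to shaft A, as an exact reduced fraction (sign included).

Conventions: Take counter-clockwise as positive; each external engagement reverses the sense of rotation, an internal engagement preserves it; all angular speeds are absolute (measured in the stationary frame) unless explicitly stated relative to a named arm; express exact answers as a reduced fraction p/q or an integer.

5915/4588

class = fixed-axis compound train [6 meshes; 6 ratios multiply, 6 sense flips]
mesh 1 [65T→70T]: running ratio 13/14, sense −
mesh 2 [70T→65T]: running ratio 1, sense +
mesh 3 [65T→62T]: running ratio 65/62, sense −
mesh 4 [73T→74T]: running ratio 4745/4588, sense +
mesh 5 [91T→73T]: running ratio 5915/4588, sense −
mesh 6 [90T→90T]: running ratio 5915/4588, sense +
ω_out/ω_in = 5915/4588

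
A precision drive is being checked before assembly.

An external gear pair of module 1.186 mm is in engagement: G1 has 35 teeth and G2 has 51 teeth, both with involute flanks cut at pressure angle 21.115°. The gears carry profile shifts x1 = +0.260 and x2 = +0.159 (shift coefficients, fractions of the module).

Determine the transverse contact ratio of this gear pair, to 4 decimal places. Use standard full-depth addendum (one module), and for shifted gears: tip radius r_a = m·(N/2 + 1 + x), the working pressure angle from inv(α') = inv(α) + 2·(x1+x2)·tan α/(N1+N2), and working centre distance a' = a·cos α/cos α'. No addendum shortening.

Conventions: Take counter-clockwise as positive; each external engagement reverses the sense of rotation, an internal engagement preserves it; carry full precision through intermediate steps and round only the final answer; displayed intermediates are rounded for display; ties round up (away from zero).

1.6011

topology: single-mesh involute geometry — m = 1.186, 35T/51T pair
base radii: r_b1 = 19.361494, r_b2 = 28.212462
tip radii: r_a1 = 22.249360, r_a2 = 31.617574
inv(α') = inv(21.115°) + 2·(+0.260+0.159)·tan α/(35+51) = 0.02140532  ⇒  α' = 22.46348°
a' = a·cos α / cos α' = 50.9980·cos 21.115°/cos 22.46348° = 51.480099
action lengths: √(r_a1²−r_b1²) = 10.962052, √(r_a2²−r_b2²) = 14.273330
base pitch p_b = π·m·cos α = 3.475767
CR = (10.962052 + 14.273330 − 51.480099·sin 22.46348°)/3.475767 = 1.601119
contact ratio ≈ 1.6011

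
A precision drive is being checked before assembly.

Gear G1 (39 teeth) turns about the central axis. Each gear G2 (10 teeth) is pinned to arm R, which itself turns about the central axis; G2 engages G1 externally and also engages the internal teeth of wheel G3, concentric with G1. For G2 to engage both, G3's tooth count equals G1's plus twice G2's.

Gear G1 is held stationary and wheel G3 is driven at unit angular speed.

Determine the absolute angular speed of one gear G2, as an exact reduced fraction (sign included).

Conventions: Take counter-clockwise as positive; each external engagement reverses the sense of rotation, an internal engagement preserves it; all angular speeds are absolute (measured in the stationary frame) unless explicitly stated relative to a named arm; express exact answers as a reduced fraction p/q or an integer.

planetary set (39T centre, 10T on arm, 59T internal) — Willis relation
ring teeth: 39 + 2·10 = 59
39(ω_sun−ω_arm) = −59(ω_ring−ω_arm),  ω_sun = 0, ω_ring = 1
39(0−ω_arm) = −59(1−ω_arm)  ⇒  98·ω_arm = 59  ⇒  ω_arm = 59/98
sun–planet mesh: 39·(0−59/98) = −10·(ω_p−ω_arm)  ⇒  ω_p−ω_arm = 2301/980
ω_p = 59/98 + 2301/980 = 59/20
exact speed ratio = 59/20

59/20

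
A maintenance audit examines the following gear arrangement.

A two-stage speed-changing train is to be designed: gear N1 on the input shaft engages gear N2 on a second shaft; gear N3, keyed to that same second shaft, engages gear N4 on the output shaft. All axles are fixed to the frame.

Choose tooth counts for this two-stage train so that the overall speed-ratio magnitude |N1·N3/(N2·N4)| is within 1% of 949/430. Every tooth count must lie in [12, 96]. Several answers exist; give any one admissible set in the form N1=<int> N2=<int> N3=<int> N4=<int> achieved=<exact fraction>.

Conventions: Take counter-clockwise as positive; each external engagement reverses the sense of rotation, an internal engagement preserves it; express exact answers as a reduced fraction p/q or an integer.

N1=26 N2=20 N3=73 N4=43 achieved=949/430

design class (target 949/430): fixed-axis compound train
target = 949/430 in lowest terms: an exact hit needs N1·N3 = k·949 and N2·N4 = k·430 for one integer k, every count in [12, 96]; additionally prefer no 1:1 stage (N1 ≠ N2, N3 ≠ N4)
k = 1: no 1:1-free in-range split of k·949 and k·430 into factor pairs; take k = 2
k = 2: N1·N3 = 1898 = 26·73, N2·N4 = 860 = 20·43
achieved = 26·73/(20·43) = 949/430; |achieved − target| = 0 ≤ 949/43000 ✓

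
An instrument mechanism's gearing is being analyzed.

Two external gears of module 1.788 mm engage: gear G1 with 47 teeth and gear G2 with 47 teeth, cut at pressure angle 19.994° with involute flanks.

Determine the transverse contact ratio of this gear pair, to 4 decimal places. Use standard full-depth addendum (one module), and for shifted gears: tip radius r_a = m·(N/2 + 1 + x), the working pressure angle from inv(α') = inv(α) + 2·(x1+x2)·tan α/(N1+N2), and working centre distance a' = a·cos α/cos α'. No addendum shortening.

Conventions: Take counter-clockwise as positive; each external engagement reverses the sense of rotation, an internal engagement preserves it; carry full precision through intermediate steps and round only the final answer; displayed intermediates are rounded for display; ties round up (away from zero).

recognized (one external pair, fixed centres): single-mesh tooth geometry, m = 1.788, N1 = 47, N2 = 47
base radii: r_b1 = 39.485509, r_b2 = 39.485509
tip radii: r_a1 = 43.806000, r_a2 = 43.806000
no profile shift: α' = α, a' = a
action lengths: √(r_a1²−r_b1²) = 18.969981, √(r_a2²−r_b2²) = 18.969981
base pitch p_b = π·m·cos α = 5.278612
CR = (18.969981 + 18.969981 − 84.036000·sin 19.99400°)/5.278612 = 1.744062
contact ratio ≈ 1.7441

1.7441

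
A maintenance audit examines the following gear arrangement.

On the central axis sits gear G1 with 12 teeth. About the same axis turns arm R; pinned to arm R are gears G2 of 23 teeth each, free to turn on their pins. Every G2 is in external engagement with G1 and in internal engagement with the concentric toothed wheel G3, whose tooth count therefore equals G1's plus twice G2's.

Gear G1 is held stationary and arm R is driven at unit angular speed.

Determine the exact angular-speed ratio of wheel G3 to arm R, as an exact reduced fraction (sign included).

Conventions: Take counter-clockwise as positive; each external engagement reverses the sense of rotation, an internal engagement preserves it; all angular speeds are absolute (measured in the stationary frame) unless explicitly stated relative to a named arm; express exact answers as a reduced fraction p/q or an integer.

35/29

topology: planetary set — G1 12T / G2 23T / G3 58T, arm = carrier (Willis)
ring teeth: 12 + 2·23 = 58
12(ω_sun−ω_arm) = −58(ω_ring−ω_arm),  ω_sun = 0, ω_arm = 1
ω_ring = 1 − (12/58)(0−1) = 35/29
ω_out/ω_in = 35/29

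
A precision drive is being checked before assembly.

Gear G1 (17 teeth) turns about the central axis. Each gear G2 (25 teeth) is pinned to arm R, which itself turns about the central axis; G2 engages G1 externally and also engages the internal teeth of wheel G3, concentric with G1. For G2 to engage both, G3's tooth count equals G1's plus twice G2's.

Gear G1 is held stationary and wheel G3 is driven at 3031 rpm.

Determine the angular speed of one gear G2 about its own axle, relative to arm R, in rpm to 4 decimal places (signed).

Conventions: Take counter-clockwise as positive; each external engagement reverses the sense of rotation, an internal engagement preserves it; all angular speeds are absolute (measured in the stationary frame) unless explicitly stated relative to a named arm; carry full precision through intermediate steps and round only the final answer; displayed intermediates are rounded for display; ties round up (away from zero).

class = planetary set [G3 = 17+2·25 = 67; Willis about the carrier]
normalise by the input: solve with ω_ring = 1, then scale by 3031 rpm
ring teeth: 17 + 2·25 = 67
17(ω_sun−ω_arm) = −67(ω_ring−ω_arm),  ω_sun = 0, ω_ring = 1
17(0−ω_arm) = −67(1−ω_arm)  ⇒  84·ω_arm = 67  ⇒  ω_arm = 67/84
sun–planet mesh: 17·(0−67/84) = −25·(ω_p−ω_arm)  ⇒  ω_p−ω_arm = 1139/2100
scale: ω_p−ω_arm = 1139/2100 × 3031 rpm = +1643.9567 rpm

+1643.9567 rpm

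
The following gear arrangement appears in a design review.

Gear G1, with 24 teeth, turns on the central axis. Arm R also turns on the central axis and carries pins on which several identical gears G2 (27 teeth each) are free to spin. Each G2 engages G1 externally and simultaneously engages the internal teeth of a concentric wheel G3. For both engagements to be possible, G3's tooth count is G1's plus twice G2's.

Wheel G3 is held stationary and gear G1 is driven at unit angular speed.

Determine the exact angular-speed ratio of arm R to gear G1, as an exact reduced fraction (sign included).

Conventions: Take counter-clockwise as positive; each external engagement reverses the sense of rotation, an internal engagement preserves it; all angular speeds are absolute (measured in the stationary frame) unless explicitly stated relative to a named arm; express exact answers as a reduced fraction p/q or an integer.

topology: planetary set — G1 24T / G2 27T / G3 78T, arm = carrier (Willis)
ring teeth: 24 + 2·27 = 78
24(ω_sun−ω_arm) = −78(ω_ring−ω_arm),  ω_ring = 0, ω_sun = 1
24(1−ω_arm) = −78(0−ω_arm)  ⇒  102·ω_arm = 24  ⇒  ω_arm = 4/17
ω_out/ω_in = 4/17

4/17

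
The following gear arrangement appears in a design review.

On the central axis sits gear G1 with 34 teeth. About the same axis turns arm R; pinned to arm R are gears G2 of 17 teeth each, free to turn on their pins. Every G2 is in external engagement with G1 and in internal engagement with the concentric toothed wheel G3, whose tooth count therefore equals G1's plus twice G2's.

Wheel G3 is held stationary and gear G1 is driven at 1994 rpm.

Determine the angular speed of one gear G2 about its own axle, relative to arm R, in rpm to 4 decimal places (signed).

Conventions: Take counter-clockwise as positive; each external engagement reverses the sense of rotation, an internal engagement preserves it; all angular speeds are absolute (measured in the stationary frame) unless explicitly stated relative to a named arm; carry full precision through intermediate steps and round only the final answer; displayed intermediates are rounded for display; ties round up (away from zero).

-2658.6667 rpm

topology: planetary set — G1 34T / G2 17T / G3 68T, arm = carrier (Willis)
normalise by the input: solve with ω_sun = 1, then scale by 1994 rpm
ring teeth: 34 + 2·17 = 68
34(ω_sun−ω_arm) = −68(ω_ring−ω_arm),  ω_ring = 0, ω_sun = 1
34(1−ω_arm) = −68(0−ω_arm)  ⇒  102·ω_arm = 34  ⇒  ω_arm = 1/3
sun–planet mesh: 34·(1−1/3) = −17·(ω_p−ω_arm)  ⇒  ω_p−ω_arm = -4/3
scale: ω_p−ω_arm = -4/3 × 1994 rpm = -2658.6667 rpm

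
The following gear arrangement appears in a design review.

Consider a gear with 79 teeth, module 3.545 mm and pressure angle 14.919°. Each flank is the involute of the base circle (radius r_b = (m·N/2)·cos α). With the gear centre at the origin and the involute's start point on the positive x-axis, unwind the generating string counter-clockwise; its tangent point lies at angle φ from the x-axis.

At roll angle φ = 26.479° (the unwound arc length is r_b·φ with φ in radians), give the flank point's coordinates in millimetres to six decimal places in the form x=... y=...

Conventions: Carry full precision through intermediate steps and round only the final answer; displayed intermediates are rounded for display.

topology: single-mesh involute geometry — m = 3.545, N = 79
pitch radius r_p = m·N/2 = 3.545·79/2 = 140.027500
base radius r_b = r_p·cos α = 140.027500·cos 14.919° = 135.307279
roll angle φ = 26.479° = 0.46214573 rad
x = r_b·(cos φ + φ·sin φ) = 148.994240
y = r_b·(sin φ − φ·cos φ) = 4.357453

x=148.994240 y=4.357453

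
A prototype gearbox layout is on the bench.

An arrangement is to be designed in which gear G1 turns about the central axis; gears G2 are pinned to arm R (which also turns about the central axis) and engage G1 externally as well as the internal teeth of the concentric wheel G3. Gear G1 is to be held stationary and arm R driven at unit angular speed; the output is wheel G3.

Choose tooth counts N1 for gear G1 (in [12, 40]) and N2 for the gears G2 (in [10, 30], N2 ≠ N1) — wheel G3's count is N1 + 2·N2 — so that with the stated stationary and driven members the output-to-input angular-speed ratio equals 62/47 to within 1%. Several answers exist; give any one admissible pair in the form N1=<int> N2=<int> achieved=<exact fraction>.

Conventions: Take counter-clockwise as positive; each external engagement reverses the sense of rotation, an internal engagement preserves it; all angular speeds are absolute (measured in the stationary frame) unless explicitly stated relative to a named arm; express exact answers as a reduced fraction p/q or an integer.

N1=15 N2=16 achieved=62/47

design class (target 62/47): planetary set
Willis with ω_sun = 0: ω_ring/ω_arm = (N1+N3)/N3; set equal to 62/47  ⇒  N3/N1 = 1/(62/47 − 1) = 47/15
N3 = N1 + 2·N2  ⇒  N2/N1 = (N3/N1 − 1)/2 = (47/15 − 1)/2 = 16/15
smallest multiple with N1 ≥ 12 and N2 ≥ 10: k = 1  ⇒  N1 = 1·15 = 15, N2 = 1·16 = 16 (N1 ≤ 40, N2 ≤ 30, N2 ≠ N1 ✓), N3 = 15 + 2·16 = 47
check: (N1+N3)/N3 with N1 = 15, N3 = 47 gives 62/47; |achieved − target| = 0 ≤ 31/2350 ✓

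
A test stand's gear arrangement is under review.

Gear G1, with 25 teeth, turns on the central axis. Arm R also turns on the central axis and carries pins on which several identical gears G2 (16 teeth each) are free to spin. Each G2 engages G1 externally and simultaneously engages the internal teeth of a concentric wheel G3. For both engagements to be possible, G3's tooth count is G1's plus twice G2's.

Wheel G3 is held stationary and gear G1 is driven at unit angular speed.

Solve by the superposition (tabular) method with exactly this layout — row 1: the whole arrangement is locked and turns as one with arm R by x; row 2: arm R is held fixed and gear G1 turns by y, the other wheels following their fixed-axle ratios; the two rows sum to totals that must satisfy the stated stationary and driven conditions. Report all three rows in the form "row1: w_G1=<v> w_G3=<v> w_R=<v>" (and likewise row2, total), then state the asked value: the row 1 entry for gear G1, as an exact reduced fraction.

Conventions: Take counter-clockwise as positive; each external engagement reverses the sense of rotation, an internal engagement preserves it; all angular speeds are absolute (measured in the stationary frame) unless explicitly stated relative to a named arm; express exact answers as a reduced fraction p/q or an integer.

row1: w_G1=25/82 w_G3=25/82 w_R=25/82
row2: w_G1=57/82 w_G3=-25/82 w_R=0
total: w_G1=1 w_G3=0 w_R=25/82
asked value: 25/82

planetary set (25T centre, 16T on arm, 57T internal) — Willis relation
superposition row 1 [locked train]: every member turns x
superposition row 2 [arm held]: sun y, ring −(25/57)·y, arm 0
boundary: total ω_ring = x − (25/57)·y = 0 and total ω_sun = x + y = 1  ⇒  y = 57/82, x = 25/82
row 2 ring = −(25/57)·57/82 = -25/82
totals (row 1 + row 2): sun 25/82 + 57/82 = 1, ring 25/82 + (-25/82) = 0, arm 25/82 + 0 = 25/82
asked cell (row1, sun) = 25/82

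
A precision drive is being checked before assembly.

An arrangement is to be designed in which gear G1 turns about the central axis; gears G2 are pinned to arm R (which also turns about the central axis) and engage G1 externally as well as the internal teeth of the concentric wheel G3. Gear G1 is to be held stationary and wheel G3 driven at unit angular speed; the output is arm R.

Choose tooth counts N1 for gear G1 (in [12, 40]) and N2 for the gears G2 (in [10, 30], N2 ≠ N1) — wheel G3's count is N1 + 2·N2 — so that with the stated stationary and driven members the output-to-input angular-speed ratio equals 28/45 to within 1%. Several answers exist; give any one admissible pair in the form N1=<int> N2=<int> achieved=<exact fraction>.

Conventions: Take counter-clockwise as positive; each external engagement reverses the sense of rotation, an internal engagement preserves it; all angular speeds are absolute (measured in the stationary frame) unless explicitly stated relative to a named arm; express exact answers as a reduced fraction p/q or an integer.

N1=34 N2=11 achieved=28/45

class = planetary set [ratio 28/45 wanted; Willis about the carrier]
Willis with ω_sun = 0: ω_arm/ω_ring = N3/(N1+N3); set equal to 28/45  ⇒  N3/N1 = (28/45)/(1 − 28/45) = 28/17
N3 = N1 + 2·N2  ⇒  N2/N1 = (N3/N1 − 1)/2 = (28/17 − 1)/2 = 11/34
smallest multiple with N1 ≥ 12 and N2 ≥ 10: k = 1  ⇒  N1 = 1·34 = 34, N2 = 1·11 = 11 (N1 ≤ 40, N2 ≤ 30, N2 ≠ N1 ✓), N3 = 34 + 2·11 = 56
check: N3/(N1+N3) with N1 = 34, N3 = 56 gives 28/45; |achieved − target| = 0 ≤ 7/1125 ✓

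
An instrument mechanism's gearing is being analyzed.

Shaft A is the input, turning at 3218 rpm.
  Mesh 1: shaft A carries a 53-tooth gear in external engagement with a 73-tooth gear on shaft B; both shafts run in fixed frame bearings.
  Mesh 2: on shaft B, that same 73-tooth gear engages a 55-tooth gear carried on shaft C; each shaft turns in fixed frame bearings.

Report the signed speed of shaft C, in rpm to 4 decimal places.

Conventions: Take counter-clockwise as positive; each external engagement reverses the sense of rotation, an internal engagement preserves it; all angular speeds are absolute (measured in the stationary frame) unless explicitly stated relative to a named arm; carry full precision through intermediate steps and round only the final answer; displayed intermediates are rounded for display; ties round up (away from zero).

+3100.9818 rpm

class = fixed-axis compound train [2 meshes; 2 ratios multiply, 2 sense flips]
mesh 1 [53T→73T]: ω = 3218.0000×53/73 = 2336.3562 rpm, sense flips to −
mesh 2 [73T→55T]: ω = 2336.3562×73/55 = 3100.9818 rpm, sense flips to +
signed output speed = +3100.9818 rpm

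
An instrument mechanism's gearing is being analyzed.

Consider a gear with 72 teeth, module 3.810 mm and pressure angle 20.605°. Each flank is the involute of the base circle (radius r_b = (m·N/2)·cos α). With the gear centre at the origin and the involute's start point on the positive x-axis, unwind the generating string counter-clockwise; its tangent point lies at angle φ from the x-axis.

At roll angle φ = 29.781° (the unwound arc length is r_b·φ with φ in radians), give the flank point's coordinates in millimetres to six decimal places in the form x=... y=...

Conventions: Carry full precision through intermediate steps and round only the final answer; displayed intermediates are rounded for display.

x=144.574640 y=5.848796

class = single-mesh tooth geometry [base-circle involute, m = 3.810, 72T]
pitch radius r_p = m·N/2 = 3.810·72/2 = 137.160000
base radius r_b = r_p·cos α = 137.160000·cos 20.605° = 128.385714
roll angle φ = 29.781° = 0.51977650 rad
x = r_b·(cos φ + φ·sin φ) = 144.574640
y = r_b·(sin φ − φ·cos φ) = 5.848796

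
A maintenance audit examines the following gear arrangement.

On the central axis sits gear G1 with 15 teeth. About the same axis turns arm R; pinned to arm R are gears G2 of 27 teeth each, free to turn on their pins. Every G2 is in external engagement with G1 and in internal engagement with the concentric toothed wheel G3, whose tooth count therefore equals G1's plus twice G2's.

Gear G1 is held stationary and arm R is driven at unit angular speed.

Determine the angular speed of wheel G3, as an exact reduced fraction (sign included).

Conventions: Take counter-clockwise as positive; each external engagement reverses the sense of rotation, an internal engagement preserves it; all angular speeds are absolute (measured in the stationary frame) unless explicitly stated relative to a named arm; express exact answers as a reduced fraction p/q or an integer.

topology: planetary set — G1 15T / G2 27T / G3 69T, arm = carrier (Willis)
ring teeth: 15 + 2·27 = 69
15(ω_sun−ω_arm) = −69(ω_ring−ω_arm),  ω_sun = 0, ω_arm = 1
ω_ring = 1 − (15/69)(0−1) = 28/23
exact speed ratio = 28/23

28/23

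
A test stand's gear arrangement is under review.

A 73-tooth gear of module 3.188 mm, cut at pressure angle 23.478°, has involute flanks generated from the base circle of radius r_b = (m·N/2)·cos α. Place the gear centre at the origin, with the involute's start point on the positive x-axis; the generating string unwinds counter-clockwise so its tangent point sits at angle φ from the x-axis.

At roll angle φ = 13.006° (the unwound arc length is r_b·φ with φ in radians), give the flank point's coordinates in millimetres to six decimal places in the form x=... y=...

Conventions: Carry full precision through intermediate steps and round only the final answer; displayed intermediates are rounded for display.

x=109.443184 y=0.413984

single-mesh involute tooth geometry (73T wheel at module 3.188)
pitch radius r_p = m·N/2 = 3.188·73/2 = 116.362000
base radius r_b = r_p·cos α = 116.362000·cos 23.478° = 106.728753
roll angle φ = 13.006° = 0.22699752 rad
x = r_b·(cos φ + φ·sin φ) = 109.443184
y = r_b·(sin φ − φ·cos φ) = 0.413984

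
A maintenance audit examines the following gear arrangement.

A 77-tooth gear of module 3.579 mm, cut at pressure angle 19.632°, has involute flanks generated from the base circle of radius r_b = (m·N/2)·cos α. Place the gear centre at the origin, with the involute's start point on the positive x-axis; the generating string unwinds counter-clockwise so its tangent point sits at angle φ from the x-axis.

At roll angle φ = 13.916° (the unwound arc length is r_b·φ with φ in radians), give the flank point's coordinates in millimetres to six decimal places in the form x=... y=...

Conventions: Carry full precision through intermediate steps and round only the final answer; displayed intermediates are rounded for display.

single-mesh involute tooth geometry (77T wheel at module 3.579)
pitch radius r_p = m·N/2 = 3.579·77/2 = 137.791500
base radius r_b = r_p·cos α = 137.791500·cos 19.632° = 129.781674
roll angle φ = 13.916° = 0.24288002 rad
x = r_b·(cos φ + φ·sin φ) = 133.553361
y = r_b·(sin φ − φ·cos φ) = 0.616174

x=133.553361 y=0.616174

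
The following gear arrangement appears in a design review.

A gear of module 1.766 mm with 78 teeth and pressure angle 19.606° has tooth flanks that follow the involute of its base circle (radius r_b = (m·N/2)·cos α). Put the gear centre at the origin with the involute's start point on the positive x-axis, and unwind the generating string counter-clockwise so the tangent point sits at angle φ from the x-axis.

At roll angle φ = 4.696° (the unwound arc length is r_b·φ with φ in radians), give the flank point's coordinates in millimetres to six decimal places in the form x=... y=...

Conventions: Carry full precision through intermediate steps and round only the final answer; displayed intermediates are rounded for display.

topology: single-mesh involute geometry — m = 1.766, N = 78
pitch radius r_p = m·N/2 = 1.766·78/2 = 68.874000
base radius r_b = r_p·cos α = 68.874000·cos 19.606° = 64.880845
roll angle φ = 4.696° = 0.08196066 rad
x = r_b·(cos φ + φ·sin φ) = 65.098400
y = r_b·(sin φ − φ·cos φ) = 0.011899

x=65.098400 y=0.011899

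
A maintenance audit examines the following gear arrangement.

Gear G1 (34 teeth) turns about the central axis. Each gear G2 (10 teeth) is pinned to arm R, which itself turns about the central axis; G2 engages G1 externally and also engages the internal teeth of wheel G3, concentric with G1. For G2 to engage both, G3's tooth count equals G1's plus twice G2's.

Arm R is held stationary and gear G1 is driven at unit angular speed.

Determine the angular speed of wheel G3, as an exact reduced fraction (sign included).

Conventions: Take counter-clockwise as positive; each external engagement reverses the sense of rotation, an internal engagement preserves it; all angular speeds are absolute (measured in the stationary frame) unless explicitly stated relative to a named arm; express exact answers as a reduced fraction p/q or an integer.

-17/27

planetary set (34T centre, 10T on arm, 54T internal) — Willis relation
ring teeth: 34 + 2·10 = 54
34(ω_sun−ω_arm) = −54(ω_ring−ω_arm),  ω_arm = 0, ω_sun = 1
ω_ring = 0 − (34/54)(1−0) = -17/27
exact speed ratio = -17/27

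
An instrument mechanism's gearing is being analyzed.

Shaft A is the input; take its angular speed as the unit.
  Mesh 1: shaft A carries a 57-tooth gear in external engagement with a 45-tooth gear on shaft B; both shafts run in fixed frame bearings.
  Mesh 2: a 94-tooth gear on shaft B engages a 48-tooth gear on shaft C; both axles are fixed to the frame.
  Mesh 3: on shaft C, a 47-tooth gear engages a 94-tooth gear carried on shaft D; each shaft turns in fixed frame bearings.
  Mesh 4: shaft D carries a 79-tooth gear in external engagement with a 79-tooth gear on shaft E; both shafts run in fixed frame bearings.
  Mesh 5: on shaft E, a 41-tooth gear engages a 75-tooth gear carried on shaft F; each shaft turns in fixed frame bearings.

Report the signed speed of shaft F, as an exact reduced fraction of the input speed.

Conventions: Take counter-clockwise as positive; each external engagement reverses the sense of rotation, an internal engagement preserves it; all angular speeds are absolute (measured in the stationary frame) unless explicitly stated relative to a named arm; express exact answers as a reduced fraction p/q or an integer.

5-mesh fixed-axis compound train (all bearings frame-fixed)
mesh 1 [57T→45T]: |ω|/ω_in = 1×57/45 = 19/15, sense flips to −
mesh 2 [94T→48T]: |ω|/ω_in = (19/15)×94/48 = 893/360, sense flips to +
mesh 3 [47T→94T]: |ω|/ω_in = (893/360)×47/94 = 893/720, sense flips to −
mesh 4 [79T→79T]: |ω|/ω_in = (893/720)×79/79 = 893/720, sense flips to +
mesh 5 [41T→75T]: |ω|/ω_in = (893/720)×41/75 = 36613/54000, sense flips to −
signed output speed (× input speed) = -36613/54000

-36613/54000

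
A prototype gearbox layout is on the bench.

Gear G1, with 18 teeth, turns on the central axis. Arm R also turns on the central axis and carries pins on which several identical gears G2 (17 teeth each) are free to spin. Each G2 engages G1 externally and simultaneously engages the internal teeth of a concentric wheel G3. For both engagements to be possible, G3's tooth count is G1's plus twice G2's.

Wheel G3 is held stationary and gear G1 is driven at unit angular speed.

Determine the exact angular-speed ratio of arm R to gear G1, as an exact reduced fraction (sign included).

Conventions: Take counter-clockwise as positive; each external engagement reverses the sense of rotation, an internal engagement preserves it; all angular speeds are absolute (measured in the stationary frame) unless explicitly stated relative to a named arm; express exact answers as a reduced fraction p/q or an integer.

planetary set (18T centre, 17T on arm, 52T internal) — Willis relation
ring teeth: 18 + 2·17 = 52
18(ω_sun−ω_arm) = −52(ω_ring−ω_arm),  ω_ring = 0, ω_sun = 1
18(1−ω_arm) = −52(0−ω_arm)  ⇒  70·ω_arm = 18  ⇒  ω_arm = 9/35
ω_out/ω_in = 9/35

9/35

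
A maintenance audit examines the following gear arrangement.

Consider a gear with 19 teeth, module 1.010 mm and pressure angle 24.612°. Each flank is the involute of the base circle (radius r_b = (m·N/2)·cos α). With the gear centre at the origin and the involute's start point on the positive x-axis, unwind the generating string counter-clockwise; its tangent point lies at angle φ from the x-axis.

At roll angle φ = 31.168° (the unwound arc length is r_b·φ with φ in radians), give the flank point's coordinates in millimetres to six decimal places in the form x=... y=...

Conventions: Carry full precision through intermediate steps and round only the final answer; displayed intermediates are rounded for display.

topology: single-mesh involute geometry — m = 1.010, N = 19
pitch radius r_p = m·N/2 = 1.010·19/2 = 9.595000
base radius r_b = r_p·cos α = 9.595000·cos 24.612° = 8.723284
roll angle φ = 31.168° = 0.54398422 rad
x = r_b·(cos φ + φ·sin φ) = 9.920049
y = r_b·(sin φ − φ·cos φ) = 0.454372

x=9.920049 y=0.454372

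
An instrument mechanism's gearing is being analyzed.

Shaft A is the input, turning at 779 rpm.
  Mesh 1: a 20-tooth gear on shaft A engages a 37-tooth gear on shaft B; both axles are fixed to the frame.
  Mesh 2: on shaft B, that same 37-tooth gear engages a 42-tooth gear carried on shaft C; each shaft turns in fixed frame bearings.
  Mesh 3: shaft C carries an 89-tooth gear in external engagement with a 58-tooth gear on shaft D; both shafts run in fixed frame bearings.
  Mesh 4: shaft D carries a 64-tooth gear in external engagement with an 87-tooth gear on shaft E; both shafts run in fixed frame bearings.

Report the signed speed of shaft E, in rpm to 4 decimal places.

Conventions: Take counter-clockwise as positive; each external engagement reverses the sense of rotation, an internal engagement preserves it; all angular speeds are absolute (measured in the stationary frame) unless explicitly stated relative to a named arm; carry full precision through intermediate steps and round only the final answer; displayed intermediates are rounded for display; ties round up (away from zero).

+418.7366 rpm

recognized (5 fixed axles, 4 meshes): fixed-axis compound train
mesh 1 [20T→37T]: ω = 779.0000×20/37 = 421.0811 rpm, sense flips to −
mesh 2 [37T→42T]: ω = 421.0811×37/42 = 370.9524 rpm, sense flips to +
mesh 3 [89T→58T]: ω = 370.9524×89/58 = 569.2200 rpm, sense flips to −
mesh 4 [64T→87T]: ω = 569.2200×64/87 = 418.7366 rpm, sense flips to +
signed output speed = +418.7366 rpm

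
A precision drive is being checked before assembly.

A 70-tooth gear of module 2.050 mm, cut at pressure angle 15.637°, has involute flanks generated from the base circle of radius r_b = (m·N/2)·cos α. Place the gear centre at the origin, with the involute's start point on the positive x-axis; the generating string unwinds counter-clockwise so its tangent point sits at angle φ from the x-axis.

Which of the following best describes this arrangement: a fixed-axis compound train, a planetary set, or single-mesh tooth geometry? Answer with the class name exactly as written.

single-mesh tooth geometry

recognized (one wheel, involute flank): single-mesh tooth geometry, m = 2.050, N = 70
classification: single-mesh tooth geometry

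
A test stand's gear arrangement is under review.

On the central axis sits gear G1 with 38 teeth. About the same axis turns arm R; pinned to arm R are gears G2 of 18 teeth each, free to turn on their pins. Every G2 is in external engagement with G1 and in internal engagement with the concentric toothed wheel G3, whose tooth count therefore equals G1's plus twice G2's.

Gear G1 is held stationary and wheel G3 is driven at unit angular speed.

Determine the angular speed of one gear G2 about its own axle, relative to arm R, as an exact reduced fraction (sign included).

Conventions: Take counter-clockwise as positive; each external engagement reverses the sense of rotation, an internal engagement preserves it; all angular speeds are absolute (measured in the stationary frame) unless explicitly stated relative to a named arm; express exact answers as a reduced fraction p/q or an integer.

recognized (axles ride arm R): planetary set, 38/18/74 teeth
ring teeth: 38 + 2·18 = 74
38(ω_sun−ω_arm) = −74(ω_ring−ω_arm),  ω_sun = 0, ω_ring = 1
38(0−ω_arm) = −74(1−ω_arm)  ⇒  112·ω_arm = 74  ⇒  ω_arm = 37/56
sun–planet mesh: 38·(0−37/56) = −18·(ω_p−ω_arm)  ⇒  ω_p−ω_arm = 703/504
exact speed ratio = 703/504

703/504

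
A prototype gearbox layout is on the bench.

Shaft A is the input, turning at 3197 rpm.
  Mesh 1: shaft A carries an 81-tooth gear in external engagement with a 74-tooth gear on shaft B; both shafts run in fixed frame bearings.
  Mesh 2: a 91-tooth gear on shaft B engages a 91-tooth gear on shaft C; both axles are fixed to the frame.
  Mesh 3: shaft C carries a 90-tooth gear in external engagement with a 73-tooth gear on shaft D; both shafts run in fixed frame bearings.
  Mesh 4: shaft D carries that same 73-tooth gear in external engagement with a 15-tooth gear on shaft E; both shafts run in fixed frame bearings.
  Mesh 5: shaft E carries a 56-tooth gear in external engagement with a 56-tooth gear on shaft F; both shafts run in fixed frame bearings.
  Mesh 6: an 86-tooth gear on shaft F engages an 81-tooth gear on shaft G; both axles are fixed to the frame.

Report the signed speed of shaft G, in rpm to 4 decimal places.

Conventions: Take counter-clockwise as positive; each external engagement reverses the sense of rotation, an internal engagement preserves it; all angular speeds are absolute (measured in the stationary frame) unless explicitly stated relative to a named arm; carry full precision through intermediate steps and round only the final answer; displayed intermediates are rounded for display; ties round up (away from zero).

class = fixed-axis compound train [6 meshes; 6 ratios multiply, 6 sense flips]
mesh 1 [81T→74T]: ω = 3197.0000×81/74 = 3499.4189 rpm, sense flips to −
mesh 2 [91T→91T]: ω = 3499.4189×91/91 = 3499.4189 rpm, sense flips to +
mesh 3 [90T→73T]: ω = 3499.4189×90/73 = 4314.3521 rpm, sense flips to −
mesh 4 [73T→15T]: ω = 4314.3521×73/15 = 20996.5135 rpm, sense flips to +
mesh 5 [56T→56T]: ω = 20996.5135×56/56 = 20996.5135 rpm, sense flips to −
mesh 6 [86T→81T]: ω = 20996.5135×86/81 = 22292.5946 rpm, sense flips to +
signed output speed = +22292.5946 rpm

+22292.5946 rpm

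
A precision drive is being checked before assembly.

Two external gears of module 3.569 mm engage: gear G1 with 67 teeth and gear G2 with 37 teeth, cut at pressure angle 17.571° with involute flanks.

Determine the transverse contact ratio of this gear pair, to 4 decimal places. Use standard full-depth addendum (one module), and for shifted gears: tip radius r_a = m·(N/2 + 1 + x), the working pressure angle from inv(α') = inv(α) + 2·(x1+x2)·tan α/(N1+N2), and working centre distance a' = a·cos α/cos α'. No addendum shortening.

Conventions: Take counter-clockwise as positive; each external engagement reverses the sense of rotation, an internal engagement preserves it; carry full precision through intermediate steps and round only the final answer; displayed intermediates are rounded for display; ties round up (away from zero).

1.8928

recognized (one external pair, fixed centres): single-mesh tooth geometry, m = 3.569, N1 = 67, N2 = 37
base radii: r_b1 = 113.983189, r_b2 = 62.945940
tip radii: r_a1 = 123.130500, r_a2 = 69.595500
no profile shift: α' = α, a' = a
action lengths: √(r_a1²−r_b1²) = 46.572015, √(r_a2²−r_b2²) = 29.687408
base pitch p_b = π·m·cos α = 10.689216
CR = (46.572015 + 29.687408 − 185.588000·sin 17.57100°)/10.689216 = 1.892818
contact ratio ≈ 1.8928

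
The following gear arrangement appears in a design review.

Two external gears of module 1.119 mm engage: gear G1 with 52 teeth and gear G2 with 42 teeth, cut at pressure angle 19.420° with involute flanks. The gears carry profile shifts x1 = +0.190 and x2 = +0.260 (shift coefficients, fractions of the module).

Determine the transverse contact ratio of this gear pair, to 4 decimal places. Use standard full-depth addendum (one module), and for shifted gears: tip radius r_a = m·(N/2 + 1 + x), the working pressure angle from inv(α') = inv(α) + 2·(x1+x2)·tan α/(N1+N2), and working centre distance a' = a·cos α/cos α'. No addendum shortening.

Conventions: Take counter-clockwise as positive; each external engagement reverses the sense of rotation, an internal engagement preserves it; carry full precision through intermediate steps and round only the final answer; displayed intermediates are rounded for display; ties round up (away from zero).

topology: single-mesh involute geometry — m = 1.119, 52T/42T pair
base radii: r_b1 = 27.438745, r_b2 = 22.162063
tip radii: r_a1 = 30.425610, r_a2 = 24.908940
inv(α') = inv(19.420°) + 2·(+0.190+0.260)·tan α/(52+42) = 0.01698051  ⇒  α' = 20.85726°
a' = a·cos α / cos α' = 52.5930·cos 19.420°/cos 20.85726° = 53.079061
action lengths: √(r_a1²−r_b1²) = 13.146597, √(r_a2²−r_b2²) = 11.370939
base pitch p_b = π·m·cos α = 3.315437
CR = (13.146597 + 11.370939 − 53.079061·sin 20.85726°)/3.315437 = 1.694864
contact ratio ≈ 1.6949

1.6949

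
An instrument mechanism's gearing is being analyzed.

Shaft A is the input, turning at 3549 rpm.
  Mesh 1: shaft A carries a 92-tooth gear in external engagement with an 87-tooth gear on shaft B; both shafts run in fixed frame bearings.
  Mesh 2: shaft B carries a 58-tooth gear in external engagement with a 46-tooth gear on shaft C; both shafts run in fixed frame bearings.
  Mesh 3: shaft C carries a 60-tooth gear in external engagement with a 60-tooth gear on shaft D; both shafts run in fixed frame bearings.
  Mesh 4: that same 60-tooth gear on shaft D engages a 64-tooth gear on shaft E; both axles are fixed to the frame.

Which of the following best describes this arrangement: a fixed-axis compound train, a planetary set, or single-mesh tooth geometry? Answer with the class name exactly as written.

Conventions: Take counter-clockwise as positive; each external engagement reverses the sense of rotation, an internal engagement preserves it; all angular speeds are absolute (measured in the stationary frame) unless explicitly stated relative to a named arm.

fixed-axis compound train

4-mesh fixed-axis compound train (all bearings frame-fixed)
classification: fixed-axis compound train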